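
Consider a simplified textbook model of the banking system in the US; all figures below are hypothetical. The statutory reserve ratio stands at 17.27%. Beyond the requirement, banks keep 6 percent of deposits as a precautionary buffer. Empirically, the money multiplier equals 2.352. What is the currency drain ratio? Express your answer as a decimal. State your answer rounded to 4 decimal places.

0.3348

Using m = 2.352. From m = (1 + c)/(c + rr + e), rearranging gives 1 + c = m·(c + rr + e), so c·(1 − m) = m·(rr + e) − 1.
Hence c = [m·(rr + e) − 1]/(1 − m) = [2.352 × (0.1727 + 0.06) − 1] / (1 − 2.352) ≈ 0.334830.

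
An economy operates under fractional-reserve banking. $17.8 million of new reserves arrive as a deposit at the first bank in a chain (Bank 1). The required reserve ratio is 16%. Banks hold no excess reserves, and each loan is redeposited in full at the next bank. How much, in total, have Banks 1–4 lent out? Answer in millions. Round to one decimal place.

Bank i lends (1 − rr)^i of the original deposit: Bank 1 lends 17.8·0.8400 = 14.9520, Bank 2 lends 17.8·0.8400² ≈ 12.5597, and so on.
Summing a geometric series: total = 17.8·[0.8400·(1 − 0.8400^4) / (1 − 0.8400)] ≈ 46.9239 million.

$46.9 million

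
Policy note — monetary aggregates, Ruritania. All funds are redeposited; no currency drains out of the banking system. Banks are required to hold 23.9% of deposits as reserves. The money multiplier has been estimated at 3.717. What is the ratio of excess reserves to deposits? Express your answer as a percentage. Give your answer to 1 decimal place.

3.0%

Using m = 3.717. Since m = (1 + c)/(c + rr + e), the denominator satisfies c + rr + e = (1 + c)/m = (1 + 0) / 3.717 ≈ 0.269034.
With c = 0 and rr = 0.239, the ratio of excess reserves to deposits is 0.269034 − 0 − 0.239 = 0.030034.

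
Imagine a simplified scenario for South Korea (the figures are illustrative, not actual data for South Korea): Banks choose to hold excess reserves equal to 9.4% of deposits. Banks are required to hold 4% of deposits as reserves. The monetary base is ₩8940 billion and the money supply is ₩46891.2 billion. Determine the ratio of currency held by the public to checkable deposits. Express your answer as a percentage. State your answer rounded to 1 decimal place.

Using m = M/MB = 46891.2/8940 ≈ 5.245101. From m = (1 + c)/(c + rr + e), rearranging gives 1 + c = m·(c + rr + e), so c·(1 − m) = m·(rr + e) − 1.
Hence c = [m·(rr + e) − 1]/(1 − m) = [5.245101 × (0.04 + 0.094) − 1] / (1 − 5.245101) ≈ 0.070000.

7.0%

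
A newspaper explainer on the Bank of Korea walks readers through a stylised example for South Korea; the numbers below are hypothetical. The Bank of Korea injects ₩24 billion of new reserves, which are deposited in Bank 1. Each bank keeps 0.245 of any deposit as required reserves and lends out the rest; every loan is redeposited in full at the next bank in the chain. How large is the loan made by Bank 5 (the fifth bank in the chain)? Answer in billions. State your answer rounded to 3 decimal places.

₩5.888 billion

Each bank lends a fraction (1 − rr) = 0.7550 of the deposit it receives, so Bank 5 receives 24·0.7550^4 and lends 24·0.7550^5 ≈ 5.8877 billion.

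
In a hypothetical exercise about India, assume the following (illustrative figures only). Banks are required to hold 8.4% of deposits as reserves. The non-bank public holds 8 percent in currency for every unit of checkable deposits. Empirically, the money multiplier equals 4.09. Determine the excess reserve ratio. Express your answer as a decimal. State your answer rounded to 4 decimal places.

0.1001

Using m = 4.09. Since m = (1 + c)/(c + rr + e), the denominator satisfies c + rr + e = (1 + c)/m = (1 + 0.08) / 4.09 ≈ 0.264059.
With c = 0.08 and rr = 0.084, the excess reserve ratio is 0.264059 − 0.08 − 0.084 = 0.100059.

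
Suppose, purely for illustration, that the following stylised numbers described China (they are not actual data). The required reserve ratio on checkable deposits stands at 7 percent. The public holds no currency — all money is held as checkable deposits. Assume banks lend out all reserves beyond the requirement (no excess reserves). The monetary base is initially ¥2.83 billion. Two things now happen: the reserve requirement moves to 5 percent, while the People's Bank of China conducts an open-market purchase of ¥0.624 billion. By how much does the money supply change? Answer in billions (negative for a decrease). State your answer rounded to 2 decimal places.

Before: m₁ = 1 / (0.07) ≈ 14.2857, MB₁ = 2.83, so M₁ = 14.2857 × 2.83 ≈ 40.4285 billion.
After: m₂ = 1 / (0.05) = 20, MB₂ = 2.83 + 0.624 = 3.454, so M₂ = 20 × 3.454 = 69.08 billion.
ΔM = M₂ − M₁ = 69.08 − 40.4285 = 28.6515 billion.

¥28.65 billion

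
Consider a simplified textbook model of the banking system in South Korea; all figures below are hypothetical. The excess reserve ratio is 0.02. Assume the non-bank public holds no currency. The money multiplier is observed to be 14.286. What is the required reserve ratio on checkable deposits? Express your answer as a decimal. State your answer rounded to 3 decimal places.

0.050

Using m = 14.286. Since m = (1 + c)/(c + rr + e), the denominator satisfies c + rr + e = (1 + c)/m = (1 + 0) / 14.286 ≈ 0.069999.
With c = 0 and e = 0.02, the required reserve ratio on checkable deposits is 0.069999 − 0 − 0.02 = 0.049999.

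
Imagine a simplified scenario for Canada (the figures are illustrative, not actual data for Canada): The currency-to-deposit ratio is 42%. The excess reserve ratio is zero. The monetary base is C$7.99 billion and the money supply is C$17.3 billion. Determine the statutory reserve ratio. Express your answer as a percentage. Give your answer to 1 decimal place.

Using m = M/MB = 17.3/7.99 ≈ 2.165207. Since m = (1 + c)/(c + rr + e), the denominator satisfies c + rr + e = (1 + c)/m = (1 + 0.42) / 2.165207 ≈ 0.655826.
With c = 0.42 and e = 0, the statutory reserve ratio is 0.655826 − 0.42 − 0 = 0.235826.

23.6%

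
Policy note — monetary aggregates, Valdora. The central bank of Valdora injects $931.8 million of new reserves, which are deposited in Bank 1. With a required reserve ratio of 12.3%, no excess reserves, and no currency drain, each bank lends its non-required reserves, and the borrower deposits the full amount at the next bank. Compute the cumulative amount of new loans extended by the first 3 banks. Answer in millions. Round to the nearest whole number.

Bank i lends (1 − rr)^i of the original deposit: Bank 1 lends 931.8·0.8770 = 817.1886, Bank 2 lends 931.8·0.8770² ≈ 716.6744, and so on.
Summing a geometric series: total = 931.8·[0.8770·(1 − 0.8770^3) / (1 − 0.8770)] ≈ 2162.3865 million.

$2162 million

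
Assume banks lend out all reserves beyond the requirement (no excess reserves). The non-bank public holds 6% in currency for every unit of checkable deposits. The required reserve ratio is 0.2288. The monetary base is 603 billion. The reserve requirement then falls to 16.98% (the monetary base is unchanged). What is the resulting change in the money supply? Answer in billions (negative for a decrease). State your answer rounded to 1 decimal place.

568.2 billion

Initially m₁ = (1 + 0.06) / (0.2288 + 0.06) ≈ 3.67036, so M₁ = 3.67036 × 603 ≈ 2213.2271 billion.
After the change m₂ = (1 + 0.06) / (0.1698 + 0.06) ≈ 4.61271, so M₂ = 4.61271 × 603 ≈ 2781.4641 billion.
ΔM = M₂ − M₁ = 2781.4641 − 2213.2271 = 568.237 billion.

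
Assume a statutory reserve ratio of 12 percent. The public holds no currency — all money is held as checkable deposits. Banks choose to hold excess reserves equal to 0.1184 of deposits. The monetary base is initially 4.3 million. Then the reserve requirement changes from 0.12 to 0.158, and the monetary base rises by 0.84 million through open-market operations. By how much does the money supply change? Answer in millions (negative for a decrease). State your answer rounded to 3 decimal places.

0.559 million

Before: m₁ = 1 / (0.12 + 0.1184) ≈ 4.19463, MB₁ = 4.3, so M₁ = 4.19463 × 4.3 ≈ 18.0369 million.
After: m₂ = 1 / (0.158 + 0.1184) ≈ 3.61795, MB₂ = 4.3 + 0.84 = 5.14, so M₂ = 3.61795 × 5.14 ≈ 18.5963 million.
ΔM = M₂ − M₁ = 18.5963 − 18.0369 = 0.5594 million.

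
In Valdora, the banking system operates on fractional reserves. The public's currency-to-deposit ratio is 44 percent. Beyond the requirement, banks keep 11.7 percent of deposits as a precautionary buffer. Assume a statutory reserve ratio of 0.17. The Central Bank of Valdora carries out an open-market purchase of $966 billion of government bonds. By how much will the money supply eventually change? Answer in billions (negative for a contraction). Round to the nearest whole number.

The money multiplier is m = (1 + c) / (rr + e + c) = (1 + 0.44) / (0.17 + 0.117 + 0.44) ≈ 1.9807.
The purchase adds 966 billion of base, so ΔM = m × ΔMB = 1.9807 × (+966) = 1913.3562 billion.

$1913 billion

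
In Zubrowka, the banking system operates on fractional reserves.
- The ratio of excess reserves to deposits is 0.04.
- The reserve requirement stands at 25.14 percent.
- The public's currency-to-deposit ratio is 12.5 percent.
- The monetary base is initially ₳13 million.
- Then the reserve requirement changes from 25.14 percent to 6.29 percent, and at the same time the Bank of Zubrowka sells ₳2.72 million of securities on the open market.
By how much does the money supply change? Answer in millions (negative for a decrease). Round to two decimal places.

₳15.62 million

Before: m₁ = (1 + 0.125) / (0.2514 + 0.04 + 0.125) ≈ 2.70173, MB₁ = 13, so M₁ = 2.70173 × 13 ≈ 35.1225 million.
After: m₂ = (1 + 0.125) / (0.0629 + 0.04 + 0.125) ≈ 4.93638, MB₂ = 13 − 2.72 = 10.28, so M₂ = 4.93638 × 10.28 ≈ 50.746 million.
ΔM = M₂ − M₁ = 50.746 − 35.1225 = 15.6235 million.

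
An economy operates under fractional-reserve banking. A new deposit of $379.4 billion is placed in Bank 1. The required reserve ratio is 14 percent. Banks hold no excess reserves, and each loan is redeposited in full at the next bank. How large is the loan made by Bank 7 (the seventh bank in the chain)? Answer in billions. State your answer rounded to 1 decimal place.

$132.0 billion

Each bank lends a fraction (1 − rr) = 0.8600 of the deposit it receives, so Bank 7 receives 379.4·0.8600^6 and lends 379.4·0.8600^7 ≈ 132.0038 billion.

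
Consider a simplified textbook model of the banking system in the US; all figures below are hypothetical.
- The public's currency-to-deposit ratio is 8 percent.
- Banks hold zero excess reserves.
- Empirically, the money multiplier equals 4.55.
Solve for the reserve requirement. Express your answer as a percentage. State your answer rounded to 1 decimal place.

Using m = 4.55. Since m = (1 + c)/(c + rr + e), the denominator satisfies c + rr + e = (1 + c)/m = (1 + 0.08) / 4.55 ≈ 0.237363.
With c = 0.08 and e = 0, the reserve requirement is 0.237363 − 0.08 − 0 = 0.157363.

15.7%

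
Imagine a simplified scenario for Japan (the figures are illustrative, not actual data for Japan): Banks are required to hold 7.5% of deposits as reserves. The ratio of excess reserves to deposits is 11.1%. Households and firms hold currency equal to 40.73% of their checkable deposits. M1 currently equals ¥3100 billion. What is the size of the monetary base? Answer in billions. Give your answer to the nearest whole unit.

The money multiplier is m = (1 + c) / (rr + e + c) = (1 + 0.4073) / (0.075 + 0.111 + 0.4073) ≈ 2.37199.
MB = M / m = 3100 / 2.37199 ≈ 1306.9195 billion.

¥1307 billion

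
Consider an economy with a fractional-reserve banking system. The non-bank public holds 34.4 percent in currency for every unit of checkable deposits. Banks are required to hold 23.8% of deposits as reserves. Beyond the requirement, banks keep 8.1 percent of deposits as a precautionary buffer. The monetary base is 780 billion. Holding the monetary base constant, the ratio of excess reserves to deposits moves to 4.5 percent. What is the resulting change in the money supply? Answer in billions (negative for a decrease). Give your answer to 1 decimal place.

Initially m₁ = (1 + 0.344) / (0.238 + 0.081 + 0.344) ≈ 2.02715, so M₁ = 2.02715 × 780 = 1581.177 billion.
After the change m₂ = (1 + 0.344) / (0.238 + 0.045 + 0.344) ≈ 2.14354, so M₂ = 2.14354 × 780 = 1671.9612 billion.
ΔM = M₂ − M₁ = 1671.9612 − 1581.177 = 90.7842 billion.

90.8 billion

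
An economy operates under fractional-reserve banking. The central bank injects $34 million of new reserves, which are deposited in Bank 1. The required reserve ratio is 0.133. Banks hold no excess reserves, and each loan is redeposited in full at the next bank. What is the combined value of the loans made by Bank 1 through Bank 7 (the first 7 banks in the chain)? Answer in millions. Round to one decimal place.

$140.0 million

Bank i lends (1 − rr)^i of the original deposit: Bank 1 lends 34·0.8670 = 29.4780, Bank 2 lends 34·0.8670² ≈ 25.5574, and so on.
Summing a geometric series: total = 34·[0.8670·(1 − 0.8670^7) / (1 − 0.8670)] ≈ 140.0222 million.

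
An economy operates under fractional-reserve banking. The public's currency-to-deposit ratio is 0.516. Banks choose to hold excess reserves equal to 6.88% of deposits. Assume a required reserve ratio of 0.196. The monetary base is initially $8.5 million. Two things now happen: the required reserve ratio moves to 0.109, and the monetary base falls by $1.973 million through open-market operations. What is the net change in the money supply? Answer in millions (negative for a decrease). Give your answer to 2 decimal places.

Before: m₁ = (1 + 0.516) / (0.196 + 0.0688 + 0.516) ≈ 1.9416, MB₁ = 8.5, so M₁ = 1.9416 × 8.5 = 16.5036 million.
After: m₂ = (1 + 0.516) / (0.109 + 0.0688 + 0.516) ≈ 2.1851, MB₂ = 8.5 − 1.973 = 6.527, so M₂ = 2.1851 × 6.527 ≈ 14.2621 million.
ΔM = M₂ − M₁ = 14.2621 − 16.5036 = -2.2415 million.

-2.24 million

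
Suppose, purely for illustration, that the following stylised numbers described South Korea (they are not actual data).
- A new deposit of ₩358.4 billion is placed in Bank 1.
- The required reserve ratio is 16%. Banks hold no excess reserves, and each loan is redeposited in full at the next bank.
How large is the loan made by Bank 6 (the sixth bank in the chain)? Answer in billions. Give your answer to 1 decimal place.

Each bank lends a fraction (1 − rr) = 0.8400 of the deposit it receives, so Bank 6 receives 358.4·0.8400^5 and lends 358.4·0.8400^6 ≈ 125.9052 billion.

₩125.9 billion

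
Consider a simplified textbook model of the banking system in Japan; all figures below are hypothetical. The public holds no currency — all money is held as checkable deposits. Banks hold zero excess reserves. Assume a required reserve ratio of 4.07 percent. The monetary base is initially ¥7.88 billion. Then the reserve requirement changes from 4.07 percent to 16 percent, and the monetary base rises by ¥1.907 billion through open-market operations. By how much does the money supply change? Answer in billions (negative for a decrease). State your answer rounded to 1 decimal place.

-132.4 billion

Before: m₁ = 1 / (0.0407) ≈ 24.57, MB₁ = 7.88, so M₁ = 24.57 × 7.88 = 193.6116 billion.
After: m₂ = 1 / (0.16) = 6.25, MB₂ = 7.88 + 1.907 = 9.787, so M₂ = 6.25 × 9.787 ≈ 61.1687 billion.
ΔM = M₂ − M₁ = 61.1687 − 193.6116 = -132.4429 billion.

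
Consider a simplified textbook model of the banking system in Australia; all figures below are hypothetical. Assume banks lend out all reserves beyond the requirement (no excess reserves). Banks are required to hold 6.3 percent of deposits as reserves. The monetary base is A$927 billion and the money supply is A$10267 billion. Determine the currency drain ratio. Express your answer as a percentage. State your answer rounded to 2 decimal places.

Using m = M/MB = 10267/927 ≈ 11.075512. From m = (1 + c)/(c + rr + e), rearranging gives 1 + c = m·(c + rr + e), so c·(1 − m) = m·(rr + e) − 1.
Hence c = [m·(rr + e) − 1]/(1 − m) = [11.075512 × (0.063 + 0) − 1] / (1 − 11.075512) ≈ 0.029998.

3.00%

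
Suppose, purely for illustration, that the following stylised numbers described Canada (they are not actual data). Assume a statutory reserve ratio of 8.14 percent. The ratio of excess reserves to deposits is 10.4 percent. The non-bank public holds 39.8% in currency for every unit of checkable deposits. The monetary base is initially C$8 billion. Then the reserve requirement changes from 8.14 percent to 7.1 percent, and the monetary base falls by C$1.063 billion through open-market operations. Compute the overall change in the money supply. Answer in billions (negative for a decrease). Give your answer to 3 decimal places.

-2.246 billion

Before: m₁ = (1 + 0.398) / (0.0814 + 0.104 + 0.398) ≈ 2.39630, MB₁ = 8, so M₁ = 2.39630 × 8 = 19.1704 billion.
After: m₂ = (1 + 0.398) / (0.071 + 0.104 + 0.398) ≈ 2.43979, MB₂ = 8 − 1.063 = 6.937, so M₂ = 2.43979 × 6.937 ≈ 16.9248 billion.
ΔM = M₂ − M₁ = 16.9248 − 19.1704 = -2.2456 billion.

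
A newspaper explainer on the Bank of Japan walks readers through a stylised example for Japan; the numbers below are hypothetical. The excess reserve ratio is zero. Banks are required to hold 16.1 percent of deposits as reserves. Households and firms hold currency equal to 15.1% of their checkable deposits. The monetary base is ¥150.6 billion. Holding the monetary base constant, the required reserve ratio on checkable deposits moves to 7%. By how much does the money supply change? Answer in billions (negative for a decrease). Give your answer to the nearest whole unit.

Initially m₁ = (1 + 0.151) / (0.161 + 0.151) ≈ 3.6891, so M₁ = 3.6891 × 150.6 ≈ 555.5785 billion.
After the change m₂ = (1 + 0.151) / (0.07 + 0.151) ≈ 5.2081, so M₂ = 5.2081 × 150.6 ≈ 784.3399 billion.
ΔM = M₂ − M₁ = 784.3399 − 555.5785 = 228.7614 billion.

¥229 billion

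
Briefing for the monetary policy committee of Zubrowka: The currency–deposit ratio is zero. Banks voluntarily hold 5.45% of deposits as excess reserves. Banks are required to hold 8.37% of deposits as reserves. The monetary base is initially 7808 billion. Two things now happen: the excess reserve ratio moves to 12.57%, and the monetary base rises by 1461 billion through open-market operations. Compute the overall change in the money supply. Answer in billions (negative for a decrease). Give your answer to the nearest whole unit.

Before: m₁ = 1 / (0.0837 + 0.0545) ≈ 7.23589, MB₁ = 7808, so M₁ = 7.23589 × 7808 ≈ 56497.8291 billion.
After: m₂ = 1 / (0.0837 + 0.1257) ≈ 4.77555, MB₂ = 7808 + 1461 = 9269, so M₂ = 4.77555 × 9269 ≈ 44264.573 billion.
ΔM = M₂ − M₁ = 44264.573 − 56497.8291 = -12233.2561 billion.

-12233 billion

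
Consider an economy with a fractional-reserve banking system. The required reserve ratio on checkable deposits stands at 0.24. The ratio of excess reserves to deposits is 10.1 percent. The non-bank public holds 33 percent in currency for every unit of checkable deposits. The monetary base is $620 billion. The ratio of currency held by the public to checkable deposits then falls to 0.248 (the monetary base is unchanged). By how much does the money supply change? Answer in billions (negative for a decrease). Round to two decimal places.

$84.77 billion

Initially m₁ = (1 + 0.33) / (0.24 + 0.101 + 0.33) ≈ 1.982116, so M₁ = 1.982116 × 620 ≈ 1228.9119 billion.
After the change m₂ = (1 + 0.248) / (0.24 + 0.101 + 0.248) ≈ 2.118846, so M₂ = 2.118846 × 620 ≈ 1313.6845 billion.
ΔM = M₂ − M₁ = 1313.6845 − 1228.9119 = 84.7726 billion.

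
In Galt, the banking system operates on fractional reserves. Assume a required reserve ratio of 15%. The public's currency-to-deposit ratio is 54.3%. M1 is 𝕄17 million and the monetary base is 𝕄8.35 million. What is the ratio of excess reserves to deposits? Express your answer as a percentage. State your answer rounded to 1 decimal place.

Using m = M/MB = 17/8.35 ≈ 2.035928. Since m = (1 + c)/(c + rr + e), the denominator satisfies c + rr + e = (1 + c)/m = (1 + 0.543) / 2.035928 ≈ 0.757885.
With c = 0.543 and rr = 0.15, the ratio of excess reserves to deposits is 0.757885 − 0.543 − 0.15 = 0.064885.

6.5%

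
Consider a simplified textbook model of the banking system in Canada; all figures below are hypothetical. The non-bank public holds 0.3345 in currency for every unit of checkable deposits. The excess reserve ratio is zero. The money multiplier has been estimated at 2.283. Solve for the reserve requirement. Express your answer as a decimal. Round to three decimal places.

0.250

Using m = 2.283. Since m = (1 + c)/(c + rr + e), the denominator satisfies c + rr + e = (1 + c)/m = (1 + 0.3345) / 2.283 ≈ 0.584538.
With c = 0.3345 and e = 0, the reserve requirement is 0.584538 − 0.3345 − 0 = 0.250038.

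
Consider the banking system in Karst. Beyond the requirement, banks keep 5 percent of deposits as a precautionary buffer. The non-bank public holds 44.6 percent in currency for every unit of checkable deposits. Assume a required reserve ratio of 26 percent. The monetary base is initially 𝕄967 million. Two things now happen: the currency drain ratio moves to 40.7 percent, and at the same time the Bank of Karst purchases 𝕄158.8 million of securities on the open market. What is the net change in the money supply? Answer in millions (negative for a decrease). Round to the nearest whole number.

Before: m₁ = (1 + 0.446) / (0.26 + 0.05 + 0.446) ≈ 1.91270, MB₁ = 967, so M₁ = 1.91270 × 967 = 1849.5809 million.
After: m₂ = (1 + 0.407) / (0.26 + 0.05 + 0.407) ≈ 1.96234, MB₂ = 967 + 158.8 = 1125.8, so M₂ = 1.96234 × 1125.8 ≈ 2209.2024 million.
ΔM = M₂ − M₁ = 2209.2024 − 1849.5809 = 359.6215 million.

𝕄360 million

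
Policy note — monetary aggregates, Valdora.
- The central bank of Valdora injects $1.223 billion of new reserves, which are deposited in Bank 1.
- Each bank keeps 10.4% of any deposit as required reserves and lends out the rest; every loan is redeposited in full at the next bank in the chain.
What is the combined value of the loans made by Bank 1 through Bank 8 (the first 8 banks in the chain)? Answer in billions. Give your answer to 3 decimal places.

$6.160 billion

Bank i lends (1 − rr)^i of the original deposit: Bank 1 lends 1.223·0.8960 ≈ 1.0958, Bank 2 lends 1.223·0.8960² ≈ 0.9818, and so on.
Summing a geometric series: total = 1.223·[0.8960·(1 − 0.8960^8) / (1 − 0.8960)] ≈ 6.1597 billion.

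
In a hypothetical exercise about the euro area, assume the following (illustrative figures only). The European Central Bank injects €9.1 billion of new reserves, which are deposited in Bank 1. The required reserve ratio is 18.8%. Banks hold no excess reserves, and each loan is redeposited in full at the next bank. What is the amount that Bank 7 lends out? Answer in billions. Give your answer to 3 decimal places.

Each bank lends a fraction (1 − rr) = 0.8120 of the deposit it receives, so Bank 7 receives 9.1·0.8120^6 and lends 9.1·0.8120^7 ≈ 2.1180 billion.

€2.118 billion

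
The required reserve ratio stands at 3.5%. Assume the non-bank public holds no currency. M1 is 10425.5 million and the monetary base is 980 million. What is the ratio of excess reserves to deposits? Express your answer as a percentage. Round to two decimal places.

Using m = M/MB = 10425.5/980 ≈ 10.638265. Since m = (1 + c)/(c + rr + e), the denominator satisfies c + rr + e = (1 + c)/m = (1 + 0) / 10.638265 ≈ 0.094000.
With c = 0 and rr = 0.035, the ratio of excess reserves to deposits is 0.094000 − 0 − 0.035 = 0.059.

5.90%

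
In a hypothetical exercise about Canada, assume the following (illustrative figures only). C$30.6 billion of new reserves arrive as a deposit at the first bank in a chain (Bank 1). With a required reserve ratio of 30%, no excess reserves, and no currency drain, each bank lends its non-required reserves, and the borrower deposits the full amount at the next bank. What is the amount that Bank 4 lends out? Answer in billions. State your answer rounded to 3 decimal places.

Each bank lends a fraction (1 − rr) = 0.7000 of the deposit it receives, so Bank 4 receives 30.6·0.7000^3 and lends 30.6·0.7000^4 ≈ 7.3471 billion.

C$7.347 billion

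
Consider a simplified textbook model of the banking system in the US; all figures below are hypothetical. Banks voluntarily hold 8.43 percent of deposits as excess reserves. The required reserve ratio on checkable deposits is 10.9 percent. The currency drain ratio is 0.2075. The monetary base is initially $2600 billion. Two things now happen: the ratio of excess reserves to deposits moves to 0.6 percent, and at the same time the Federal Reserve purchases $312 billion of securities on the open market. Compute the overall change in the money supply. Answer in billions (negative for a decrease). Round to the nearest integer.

Before: m₁ = (1 + 0.2075) / (0.109 + 0.0843 + 0.2075) ≈ 3.01272, MB₁ = 2600, so M₁ = 3.01272 × 2600 = 7833.072 billion.
After: m₂ = (1 + 0.2075) / (0.109 + 0.006 + 0.2075) ≈ 3.74419, MB₂ = 2600 + 312 = 2912, so M₂ = 3.74419 × 2912 ≈ 10903.0813 billion.
ΔM = M₂ − M₁ = 10903.0813 − 7833.072 = 3070.0093 billion.

$3070 billion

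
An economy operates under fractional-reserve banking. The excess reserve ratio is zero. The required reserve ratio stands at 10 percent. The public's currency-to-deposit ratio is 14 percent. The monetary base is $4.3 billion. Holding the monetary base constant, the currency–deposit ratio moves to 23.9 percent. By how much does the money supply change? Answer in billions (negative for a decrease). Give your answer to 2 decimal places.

Initially m₁ = (1 + 0.14) / (0.1 + 0.14) = 4.75, so M₁ = 4.75 × 4.3 = 20.425 billion.
After the change m₂ = (1 + 0.239) / (0.1 + 0.239) ≈ 3.6549, so M₂ = 3.6549 × 4.3 ≈ 15.7161 billion.
ΔM = M₂ − M₁ = 15.7161 − 20.425 = -4.7089 billion.

-4.71 billion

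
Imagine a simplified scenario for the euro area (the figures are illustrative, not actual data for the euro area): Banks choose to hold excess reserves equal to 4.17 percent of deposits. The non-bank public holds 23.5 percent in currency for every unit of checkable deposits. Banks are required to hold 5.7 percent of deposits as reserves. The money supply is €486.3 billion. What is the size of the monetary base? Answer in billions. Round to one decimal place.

The money multiplier is m = (1 + c) / (rr + e + c) = (1 + 0.235) / (0.057 + 0.0417 + 0.235) ≈ 3.70093.
MB = M / m = 486.3 / 3.70093 ≈ 131.3994 billion.

€131.4 billion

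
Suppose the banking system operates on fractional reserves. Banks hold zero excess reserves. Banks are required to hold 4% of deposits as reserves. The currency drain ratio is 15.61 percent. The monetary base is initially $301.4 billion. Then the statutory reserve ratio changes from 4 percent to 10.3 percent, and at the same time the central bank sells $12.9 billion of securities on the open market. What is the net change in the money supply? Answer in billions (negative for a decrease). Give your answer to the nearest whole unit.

Before: m₁ = (1 + 0.1561) / (0.04 + 0.1561) ≈ 5.8955, MB₁ = 301.4, so M₁ = 5.8955 × 301.4 = 1776.9037 billion.
After: m₂ = (1 + 0.1561) / (0.103 + 0.1561) ≈ 4.4620, MB₂ = 301.4 − 12.9 = 288.5, so M₂ = 4.4620 × 288.5 = 1287.287 billion.
ΔM = M₂ − M₁ = 1287.287 − 1776.9037 = -489.6167 billion.

-490 billion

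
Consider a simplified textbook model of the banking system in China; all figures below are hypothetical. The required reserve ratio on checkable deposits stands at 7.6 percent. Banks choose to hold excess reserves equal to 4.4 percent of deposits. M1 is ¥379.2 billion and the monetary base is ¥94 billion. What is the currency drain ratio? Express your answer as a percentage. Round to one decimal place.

Using m = M/MB = 379.2/94 ≈ 4.034043. From m = (1 + c)/(c + rr + e), rearranging gives 1 + c = m·(c + rr + e), so c·(1 − m) = m·(rr + e) − 1.
Hence c = [m·(rr + e) − 1]/(1 − m) = [4.034043 × (0.076 + 0.044) − 1] / (1 − 4.034043) ≈ 0.170042.

17.0%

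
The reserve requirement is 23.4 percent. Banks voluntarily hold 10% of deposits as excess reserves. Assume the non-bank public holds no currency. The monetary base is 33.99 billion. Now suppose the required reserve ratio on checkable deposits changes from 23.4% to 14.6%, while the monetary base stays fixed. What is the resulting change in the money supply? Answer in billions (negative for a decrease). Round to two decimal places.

36.40 billion

Initially m₁ = 1 / (0.234 + 0.1) ≈ 2.99401, so M₁ = 2.99401 × 33.99 ≈ 101.7664 billion.
After the change m₂ = 1 / (0.146 + 0.1) ≈ 4.06504, so M₂ = 4.06504 × 33.99 ≈ 138.1707 billion.
ΔM = M₂ − M₁ = 138.1707 − 101.7664 = 36.4043 billion.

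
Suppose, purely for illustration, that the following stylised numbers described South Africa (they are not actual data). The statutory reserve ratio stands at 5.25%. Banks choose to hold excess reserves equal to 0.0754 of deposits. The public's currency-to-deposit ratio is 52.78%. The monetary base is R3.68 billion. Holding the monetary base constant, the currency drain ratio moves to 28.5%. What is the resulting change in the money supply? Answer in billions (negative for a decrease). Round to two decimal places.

R2.88 billion

Initially m₁ = (1 + 0.5278) / (0.0525 + 0.0754 + 0.5278) ≈ 2.33, so M₁ = 2.33 × 3.68 = 8.5744 billion.
After the change m₂ = (1 + 0.285) / (0.0525 + 0.0754 + 0.285) ≈ 3.1121, so M₂ = 3.1121 × 3.68 ≈ 11.4525 billion.
ΔM = M₂ − M₁ = 11.4525 − 8.5744 = 2.8781 billion.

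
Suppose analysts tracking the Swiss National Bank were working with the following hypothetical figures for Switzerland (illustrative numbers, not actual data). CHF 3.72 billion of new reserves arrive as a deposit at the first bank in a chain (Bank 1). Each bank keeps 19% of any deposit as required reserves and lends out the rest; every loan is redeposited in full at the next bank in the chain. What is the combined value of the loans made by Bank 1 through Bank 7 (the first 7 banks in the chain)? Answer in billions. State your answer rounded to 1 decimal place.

Bank i lends (1 − rr)^i of the original deposit: Bank 1 lends 3.72·0.8100 = 3.0132, Bank 2 lends 3.72·0.8100² ≈ 2.4407, and so on.
Summing a geometric series: total = 3.72·[0.8100·(1 − 0.8100^7) / (1 − 0.8100)] ≈ 12.2309 billion.

CHF 12.2 billion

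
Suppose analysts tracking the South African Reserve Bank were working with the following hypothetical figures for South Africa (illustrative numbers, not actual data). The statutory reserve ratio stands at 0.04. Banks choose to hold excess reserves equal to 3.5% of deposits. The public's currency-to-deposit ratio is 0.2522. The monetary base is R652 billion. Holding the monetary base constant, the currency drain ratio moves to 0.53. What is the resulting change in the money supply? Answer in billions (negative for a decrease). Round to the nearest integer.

Initially m₁ = (1 + 0.2522) / (0.04 + 0.035 + 0.2522) ≈ 3.8270, so M₁ = 3.8270 × 652 = 2495.204 billion.
After the change m₂ = (1 + 0.53) / (0.04 + 0.035 + 0.53) ≈ 2.5289, so M₂ = 2.5289 × 652 = 1648.8428 billion.
ΔM = M₂ − M₁ = 1648.8428 − 2495.204 = -846.3612 billion.

-846 billion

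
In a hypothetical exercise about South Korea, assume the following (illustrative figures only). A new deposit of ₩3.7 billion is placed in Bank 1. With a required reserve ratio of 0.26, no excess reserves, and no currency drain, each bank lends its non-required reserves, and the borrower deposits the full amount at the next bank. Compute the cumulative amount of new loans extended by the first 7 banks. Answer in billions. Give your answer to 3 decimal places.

Bank i lends (1 − rr)^i of the original deposit: Bank 1 lends 3.7·0.7400 = 2.7380, Bank 2 lends 3.7·0.7400² ≈ 2.0261, and so on.
Summing a geometric series: total = 3.7·[0.7400·(1 − 0.7400^7) / (1 − 0.7400)] ≈ 9.2511 billion.

₩9.251 billion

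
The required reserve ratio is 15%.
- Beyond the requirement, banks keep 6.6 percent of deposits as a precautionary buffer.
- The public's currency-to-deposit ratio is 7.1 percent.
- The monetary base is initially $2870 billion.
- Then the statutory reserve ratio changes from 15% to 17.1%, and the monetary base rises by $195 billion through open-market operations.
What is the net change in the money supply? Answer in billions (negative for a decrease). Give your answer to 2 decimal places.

-52.16 billion

Before: m₁ = (1 + 0.071) / (0.15 + 0.066 + 0.071) ≈ 3.7317073, MB₁ = 2870, so M₁ = 3.7317073 × 2870 ≈ 10710 billion.
After: m₂ = (1 + 0.071) / (0.171 + 0.066 + 0.071) ≈ 3.4772727, MB₂ = 2870 + 195 = 3065, so M₂ = 3.4772727 × 3065 ≈ 10657.8408 billion.
ΔM = M₂ − M₁ = 10657.8408 − 10710 = -52.1592 billion.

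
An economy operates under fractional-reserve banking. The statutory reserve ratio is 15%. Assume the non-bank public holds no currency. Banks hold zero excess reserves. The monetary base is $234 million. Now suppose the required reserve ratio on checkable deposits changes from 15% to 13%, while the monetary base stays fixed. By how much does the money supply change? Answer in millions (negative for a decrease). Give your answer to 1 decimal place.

$240.0 million

Initially m₁ = 1 / (0.15) ≈ 6.66667, so M₁ = 6.66667 × 234 ≈ 1560.0008 million.
After the change m₂ = 1 / (0.13) ≈ 7.69231, so M₂ = 7.69231 × 234 ≈ 1800.0005 million.
ΔM = M₂ − M₁ = 1800.0005 − 1560.0008 = 239.9997 million.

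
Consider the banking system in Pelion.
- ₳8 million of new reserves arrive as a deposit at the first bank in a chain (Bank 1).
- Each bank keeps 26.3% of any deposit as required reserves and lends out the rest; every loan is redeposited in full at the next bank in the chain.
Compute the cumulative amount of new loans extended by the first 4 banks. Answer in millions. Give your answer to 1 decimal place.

Bank i lends (1 − rr)^i of the original deposit: Bank 1 lends 8·0.7370 = 5.8960, Bank 2 lends 8·0.7370² ≈ 4.3454, and so on.
Summing a geometric series: total = 8·[0.7370·(1 − 0.7370^4) / (1 − 0.7370)] ≈ 15.8041 million.

₳15.8 million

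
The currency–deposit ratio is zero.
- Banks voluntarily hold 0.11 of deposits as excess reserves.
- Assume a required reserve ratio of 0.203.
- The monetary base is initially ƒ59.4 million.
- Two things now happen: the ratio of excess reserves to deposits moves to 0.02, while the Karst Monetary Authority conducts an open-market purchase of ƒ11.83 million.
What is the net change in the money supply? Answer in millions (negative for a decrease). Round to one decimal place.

ƒ129.6 million

Before: m₁ = 1 / (0.203 + 0.11) ≈ 3.1949, MB₁ = 59.4, so M₁ = 3.1949 × 59.4 ≈ 189.7771 million.
After: m₂ = 1 / (0.203 + 0.02) ≈ 4.4843, MB₂ = 59.4 + 11.83 = 71.23, so M₂ = 4.4843 × 71.23 ≈ 319.4167 million.
ΔM = M₂ − M₁ = 319.4167 − 189.7771 = 129.6396 million.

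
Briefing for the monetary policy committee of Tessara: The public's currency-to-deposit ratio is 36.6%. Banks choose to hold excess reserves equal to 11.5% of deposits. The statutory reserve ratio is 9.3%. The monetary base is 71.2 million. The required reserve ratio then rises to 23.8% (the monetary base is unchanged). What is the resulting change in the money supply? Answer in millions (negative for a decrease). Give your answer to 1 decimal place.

-34.2 million

Initially m₁ = (1 + 0.366) / (0.093 + 0.115 + 0.366) ≈ 2.3798, so M₁ = 2.3798 × 71.2 ≈ 169.4418 million.
After the change m₂ = (1 + 0.366) / (0.238 + 0.115 + 0.366) ≈ 1.8999, so M₂ = 1.8999 × 71.2 ≈ 135.2729 million.
ΔM = M₂ − M₁ = 135.2729 − 169.4418 = -34.1689 million.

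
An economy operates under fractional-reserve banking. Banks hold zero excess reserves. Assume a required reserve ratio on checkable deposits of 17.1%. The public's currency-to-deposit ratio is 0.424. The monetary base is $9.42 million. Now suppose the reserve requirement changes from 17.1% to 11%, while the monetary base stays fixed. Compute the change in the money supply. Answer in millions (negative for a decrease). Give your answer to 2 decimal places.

Initially m₁ = (1 + 0.424) / (0.171 + 0.424) ≈ 2.3933, so M₁ = 2.3933 × 9.42 ≈ 22.5449 million.
After the change m₂ = (1 + 0.424) / (0.11 + 0.424) ≈ 2.6667, so M₂ = 2.6667 × 9.42 ≈ 25.1203 million.
ΔM = M₂ − M₁ = 25.1203 − 22.5449 = 2.5754 million.

$2.58 million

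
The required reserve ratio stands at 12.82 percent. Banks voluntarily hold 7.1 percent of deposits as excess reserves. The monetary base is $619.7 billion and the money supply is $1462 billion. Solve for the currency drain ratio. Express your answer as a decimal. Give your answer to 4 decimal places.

Using m = M/MB = 1462/619.7 ≈ 2.359206. From m = (1 + c)/(c + rr + e), rearranging gives 1 + c = m·(c + rr + e), so c·(1 − m) = m·(rr + e) − 1.
Hence c = [m·(rr + e) − 1]/(1 − m) = [2.359206 × (0.1282 + 0.071) − 1] / (1 − 2.359206) ≈ 0.389967.

0.3900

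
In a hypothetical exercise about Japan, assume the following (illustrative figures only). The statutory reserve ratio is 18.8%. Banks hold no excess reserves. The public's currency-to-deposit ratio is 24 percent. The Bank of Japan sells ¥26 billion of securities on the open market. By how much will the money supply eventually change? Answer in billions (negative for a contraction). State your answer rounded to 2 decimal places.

The money multiplier is m = (1 + c) / (rr + c) = (1 + 0.24) / (0.188 + 0.24) ≈ 2.89720.
The sale removes 26 billion of base, so ΔM = m × ΔMB = 2.89720 × (−26) = -75.3272 billion.

-75.33 billion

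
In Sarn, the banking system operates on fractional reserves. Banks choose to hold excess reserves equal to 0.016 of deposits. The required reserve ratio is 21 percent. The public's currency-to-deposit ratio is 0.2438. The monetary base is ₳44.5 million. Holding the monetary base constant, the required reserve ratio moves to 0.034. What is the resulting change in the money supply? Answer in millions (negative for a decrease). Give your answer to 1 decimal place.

₳70.6 million

Initially m₁ = (1 + 0.2438) / (0.21 + 0.016 + 0.2438) ≈ 2.6475, so M₁ = 2.6475 × 44.5 ≈ 117.8137 million.
After the change m₂ = (1 + 0.2438) / (0.034 + 0.016 + 0.2438) ≈ 4.2335, so M₂ = 4.2335 × 44.5 ≈ 188.3908 million.
ΔM = M₂ − M₁ = 188.3908 − 117.8137 = 70.5771 million.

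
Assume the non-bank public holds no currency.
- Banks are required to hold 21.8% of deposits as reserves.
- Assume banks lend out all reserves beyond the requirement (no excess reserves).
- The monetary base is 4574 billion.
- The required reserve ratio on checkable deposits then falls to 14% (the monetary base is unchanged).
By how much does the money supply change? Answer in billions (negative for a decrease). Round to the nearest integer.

11690 billion

Initially m₁ = 1 / (0.218) ≈ 4.58716, so M₁ = 4.58716 × 4574 ≈ 20981.6698 billion.
After the change m₂ = 1 / (0.14) ≈ 7.14286, so M₂ = 7.14286 × 4574 ≈ 32671.4416 billion.
ΔM = M₂ − M₁ = 32671.4416 − 20981.6698 = 11689.7718 billion.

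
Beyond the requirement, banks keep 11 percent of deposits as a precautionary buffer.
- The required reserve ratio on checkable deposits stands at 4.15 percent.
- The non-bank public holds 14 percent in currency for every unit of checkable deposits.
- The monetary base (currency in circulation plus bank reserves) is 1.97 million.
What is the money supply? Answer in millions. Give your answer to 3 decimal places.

7.704 million

The money multiplier is m = (1 + c) / (rr + e + c) = (1 + 0.14) / (0.0415 + 0.11 + 0.14) ≈ 3.91081.
So M = m × MB = 3.91081 × 1.97 ≈ 7.7043 million.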